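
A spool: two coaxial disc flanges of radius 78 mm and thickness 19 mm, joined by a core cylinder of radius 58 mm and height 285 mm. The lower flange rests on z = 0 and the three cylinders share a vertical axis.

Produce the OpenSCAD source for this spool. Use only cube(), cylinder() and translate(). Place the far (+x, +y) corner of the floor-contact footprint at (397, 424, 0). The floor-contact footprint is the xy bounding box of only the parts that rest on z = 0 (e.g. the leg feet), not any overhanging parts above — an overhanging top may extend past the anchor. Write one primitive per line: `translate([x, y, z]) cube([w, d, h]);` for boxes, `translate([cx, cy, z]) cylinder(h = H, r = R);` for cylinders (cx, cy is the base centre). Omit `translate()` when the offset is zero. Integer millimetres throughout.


translate([319, 346, 0]) cylinder(h = 19, r = 78);
translate([319, 346, 19]) cylinder(h = 285, r = 58);
translate([319, 346, 304]) cylinder(h = 19, r = 78);


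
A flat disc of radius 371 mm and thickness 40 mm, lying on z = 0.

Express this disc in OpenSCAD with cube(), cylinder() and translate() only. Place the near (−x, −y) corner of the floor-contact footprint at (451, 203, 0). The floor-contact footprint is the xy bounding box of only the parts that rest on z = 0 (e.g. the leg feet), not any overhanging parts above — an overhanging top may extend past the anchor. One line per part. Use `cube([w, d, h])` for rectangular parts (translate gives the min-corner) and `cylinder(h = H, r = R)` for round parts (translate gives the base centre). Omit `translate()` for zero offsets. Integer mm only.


translate([822, 574, 0]) cylinder(h = 40, r = 371);


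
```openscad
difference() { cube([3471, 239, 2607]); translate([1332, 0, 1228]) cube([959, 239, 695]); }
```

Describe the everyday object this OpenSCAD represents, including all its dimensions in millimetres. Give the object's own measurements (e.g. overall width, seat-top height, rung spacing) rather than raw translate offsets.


A wall 3471 mm long (x), 239 mm thick (y), 2607 mm tall, with a rectangular window opening cut through it. The opening is 959 mm wide and 695 mm tall; its sill is at z = 1228 mm and its near (−x) edge is 1332 mm from the wall's −x end. The opening passes through the full wall thickness.


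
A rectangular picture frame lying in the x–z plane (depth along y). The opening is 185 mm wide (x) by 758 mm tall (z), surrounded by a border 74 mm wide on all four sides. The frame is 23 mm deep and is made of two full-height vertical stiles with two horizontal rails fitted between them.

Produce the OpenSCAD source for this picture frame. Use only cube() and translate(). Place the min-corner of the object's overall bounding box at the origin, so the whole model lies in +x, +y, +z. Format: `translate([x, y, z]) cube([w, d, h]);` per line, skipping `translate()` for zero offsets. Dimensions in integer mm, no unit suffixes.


cube([74, 23, 906]);
translate([259, 0, 0]) cube([74, 23, 906]);
translate([74, 0, 0]) cube([185, 23, 74]);
translate([74, 0, 832]) cube([185, 23, 74]);


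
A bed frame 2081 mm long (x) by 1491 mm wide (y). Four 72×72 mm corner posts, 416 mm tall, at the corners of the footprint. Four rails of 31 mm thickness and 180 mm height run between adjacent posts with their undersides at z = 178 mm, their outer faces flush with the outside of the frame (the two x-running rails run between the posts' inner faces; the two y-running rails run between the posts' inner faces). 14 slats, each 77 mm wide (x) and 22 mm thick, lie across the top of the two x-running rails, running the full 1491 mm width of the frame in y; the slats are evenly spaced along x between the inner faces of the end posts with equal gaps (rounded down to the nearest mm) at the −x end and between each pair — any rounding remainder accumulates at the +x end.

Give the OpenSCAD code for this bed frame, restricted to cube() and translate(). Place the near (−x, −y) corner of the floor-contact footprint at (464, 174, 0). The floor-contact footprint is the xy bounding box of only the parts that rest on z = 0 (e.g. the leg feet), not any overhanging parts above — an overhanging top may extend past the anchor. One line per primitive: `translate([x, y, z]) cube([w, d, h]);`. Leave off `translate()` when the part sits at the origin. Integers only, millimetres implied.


translate([464, 174, 0]) cube([72, 72, 416]);
translate([464, 1593, 0]) cube([72, 72, 416]);
translate([2473, 174, 0]) cube([72, 72, 416]);
translate([2473, 1593, 0]) cube([72, 72, 416]);
translate([536, 174, 178]) cube([1937, 31, 180]);
translate([536, 1634, 178]) cube([1937, 31, 180]);
translate([464, 246, 178]) cube([31, 1347, 180]);
translate([2514, 246, 178]) cube([31, 1347, 180]);
translate([593, 174, 358]) cube([77, 1491, 22]);
translate([727, 174, 358]) cube([77, 1491, 22]);
translate([861, 174, 358]) cube([77, 1491, 22]);
translate([995, 174, 358]) cube([77, 1491, 22]);
translate([1129, 174, 358]) cube([77, 1491, 22]);
translate([1263, 174, 358]) cube([77, 1491, 22]);
translate([1397, 174, 358]) cube([77, 1491, 22]);
translate([1531, 174, 358]) cube([77, 1491, 22]);
translate([1665, 174, 358]) cube([77, 1491, 22]);
translate([1799, 174, 358]) cube([77, 1491, 22]);
translate([1933, 174, 358]) cube([77, 1491, 22]);
translate([2067, 174, 358]) cube([77, 1491, 22]);
translate([2201, 174, 358]) cube([77, 1491, 22]);
translate([2335, 174, 358]) cube([77, 1491, 22]);


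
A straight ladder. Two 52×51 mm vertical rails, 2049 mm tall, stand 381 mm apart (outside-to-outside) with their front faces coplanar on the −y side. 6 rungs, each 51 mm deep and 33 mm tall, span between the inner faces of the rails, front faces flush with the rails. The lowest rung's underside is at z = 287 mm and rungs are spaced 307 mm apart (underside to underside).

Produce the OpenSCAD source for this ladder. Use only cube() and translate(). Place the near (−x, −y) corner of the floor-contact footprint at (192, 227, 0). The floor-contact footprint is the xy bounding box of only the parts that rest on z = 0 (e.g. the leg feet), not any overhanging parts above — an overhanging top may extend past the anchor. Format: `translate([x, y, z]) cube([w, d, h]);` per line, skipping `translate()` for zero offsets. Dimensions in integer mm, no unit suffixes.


translate([192, 227, 0]) cube([52, 51, 2049]);
translate([521, 227, 0]) cube([52, 51, 2049]);
translate([244, 227, 287]) cube([277, 51, 33]);
translate([244, 227, 594]) cube([277, 51, 33]);
translate([244, 227, 901]) cube([277, 51, 33]);
translate([244, 227, 1208]) cube([277, 51, 33]);
translate([244, 227, 1515]) cube([277, 51, 33]);
translate([244, 227, 1822]) cube([277, 51, 33]);


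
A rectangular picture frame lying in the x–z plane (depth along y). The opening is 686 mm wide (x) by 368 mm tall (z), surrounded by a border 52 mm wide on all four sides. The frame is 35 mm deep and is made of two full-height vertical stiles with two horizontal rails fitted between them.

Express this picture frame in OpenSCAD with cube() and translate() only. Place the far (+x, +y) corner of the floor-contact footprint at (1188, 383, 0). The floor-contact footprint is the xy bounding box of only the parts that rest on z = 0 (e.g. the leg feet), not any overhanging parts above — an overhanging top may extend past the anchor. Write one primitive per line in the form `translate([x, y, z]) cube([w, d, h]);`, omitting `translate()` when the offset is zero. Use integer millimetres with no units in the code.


translate([398, 348, 0]) cube([52, 35, 472]);
translate([1136, 348, 0]) cube([52, 35, 472]);
translate([450, 348, 0]) cube([686, 35, 52]);
translate([450, 348, 420]) cube([686, 35, 52]);


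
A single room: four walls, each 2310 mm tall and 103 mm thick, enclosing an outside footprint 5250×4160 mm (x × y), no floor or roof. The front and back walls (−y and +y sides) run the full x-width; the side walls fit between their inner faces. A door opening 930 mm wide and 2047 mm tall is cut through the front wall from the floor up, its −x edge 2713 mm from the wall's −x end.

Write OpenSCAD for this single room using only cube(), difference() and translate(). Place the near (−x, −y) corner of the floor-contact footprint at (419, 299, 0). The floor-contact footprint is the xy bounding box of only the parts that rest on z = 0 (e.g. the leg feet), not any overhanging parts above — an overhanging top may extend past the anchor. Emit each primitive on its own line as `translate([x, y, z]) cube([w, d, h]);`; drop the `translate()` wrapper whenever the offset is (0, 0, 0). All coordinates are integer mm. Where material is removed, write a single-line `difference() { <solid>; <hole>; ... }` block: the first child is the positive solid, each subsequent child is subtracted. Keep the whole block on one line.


difference() { translate([419, 299, 0]) cube([5250, 103, 2310]); translate([3132, 299, 0]) cube([930, 103, 2047]); }
translate([419, 4356, 0]) cube([5250, 103, 2310]);
translate([419, 402, 0]) cube([103, 3954, 2310]);
translate([5566, 402, 0]) cube([103, 3954, 2310]);


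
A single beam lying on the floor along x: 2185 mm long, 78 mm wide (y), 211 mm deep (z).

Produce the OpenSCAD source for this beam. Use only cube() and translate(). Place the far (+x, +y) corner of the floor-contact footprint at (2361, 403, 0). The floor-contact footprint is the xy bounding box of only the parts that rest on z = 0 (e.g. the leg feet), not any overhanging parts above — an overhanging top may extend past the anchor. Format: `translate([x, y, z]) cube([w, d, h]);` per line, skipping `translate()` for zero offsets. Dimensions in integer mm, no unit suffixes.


translate([176, 325, 0]) cube([2185, 78, 211]);


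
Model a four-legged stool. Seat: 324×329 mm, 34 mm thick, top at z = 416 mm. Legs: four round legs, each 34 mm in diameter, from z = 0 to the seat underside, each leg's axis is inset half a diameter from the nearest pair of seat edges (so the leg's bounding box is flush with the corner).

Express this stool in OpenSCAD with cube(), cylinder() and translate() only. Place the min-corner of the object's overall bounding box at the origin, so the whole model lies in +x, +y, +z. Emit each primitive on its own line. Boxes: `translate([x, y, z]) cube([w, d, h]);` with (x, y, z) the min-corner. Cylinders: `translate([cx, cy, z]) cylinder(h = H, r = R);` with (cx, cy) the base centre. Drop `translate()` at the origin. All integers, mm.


translate([0, 0, 382]) cube([324, 329, 34]);
translate([17, 17, 0]) cylinder(h = 382, r = 17);
translate([307, 17, 0]) cylinder(h = 382, r = 17);
translate([17, 312, 0]) cylinder(h = 382, r = 17);
translate([307, 312, 0]) cylinder(h = 382, r = 17);


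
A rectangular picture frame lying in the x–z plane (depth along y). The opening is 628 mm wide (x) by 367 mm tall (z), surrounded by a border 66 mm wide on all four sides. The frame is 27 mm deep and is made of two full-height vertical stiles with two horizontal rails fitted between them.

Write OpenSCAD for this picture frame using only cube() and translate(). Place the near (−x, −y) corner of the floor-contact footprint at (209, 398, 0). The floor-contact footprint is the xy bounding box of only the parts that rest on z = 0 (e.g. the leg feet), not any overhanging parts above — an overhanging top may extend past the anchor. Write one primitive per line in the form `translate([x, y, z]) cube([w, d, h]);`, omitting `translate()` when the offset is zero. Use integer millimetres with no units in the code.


translate([209, 398, 0]) cube([66, 27, 499]);
translate([903, 398, 0]) cube([66, 27, 499]);
translate([275, 398, 0]) cube([628, 27, 66]);
translate([275, 398, 433]) cube([628, 27, 66]);


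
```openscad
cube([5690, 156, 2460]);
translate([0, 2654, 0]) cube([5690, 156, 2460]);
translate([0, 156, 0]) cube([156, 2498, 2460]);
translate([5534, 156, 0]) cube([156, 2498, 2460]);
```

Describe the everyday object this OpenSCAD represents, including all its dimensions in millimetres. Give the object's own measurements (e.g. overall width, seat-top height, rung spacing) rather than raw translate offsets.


The wall frame of a small rectangular building: four walls, each 2460 mm tall and 156 mm thick, enclosing a footprint 5690 mm (x) by 2810 mm (y) outside-to-outside, with no floor or roof. The front and back walls (the −y and +y sides) span the full width; the two side walls fit between them.


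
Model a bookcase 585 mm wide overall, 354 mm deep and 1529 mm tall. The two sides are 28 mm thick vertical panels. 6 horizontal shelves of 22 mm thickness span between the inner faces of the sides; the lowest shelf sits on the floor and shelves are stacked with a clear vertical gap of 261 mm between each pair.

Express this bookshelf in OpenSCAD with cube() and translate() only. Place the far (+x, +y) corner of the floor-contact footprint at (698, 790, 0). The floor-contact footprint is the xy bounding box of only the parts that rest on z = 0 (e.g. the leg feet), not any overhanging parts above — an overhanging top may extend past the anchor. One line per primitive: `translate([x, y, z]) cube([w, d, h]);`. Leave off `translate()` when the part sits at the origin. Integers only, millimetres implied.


translate([113, 436, 0]) cube([28, 354, 1529]);
translate([670, 436, 0]) cube([28, 354, 1529]);
translate([141, 436, 0]) cube([529, 354, 22]);
translate([141, 436, 283]) cube([529, 354, 22]);
translate([141, 436, 566]) cube([529, 354, 22]);
translate([141, 436, 849]) cube([529, 354, 22]);
translate([141, 436, 1132]) cube([529, 354, 22]);
translate([141, 436, 1415]) cube([529, 354, 22]);


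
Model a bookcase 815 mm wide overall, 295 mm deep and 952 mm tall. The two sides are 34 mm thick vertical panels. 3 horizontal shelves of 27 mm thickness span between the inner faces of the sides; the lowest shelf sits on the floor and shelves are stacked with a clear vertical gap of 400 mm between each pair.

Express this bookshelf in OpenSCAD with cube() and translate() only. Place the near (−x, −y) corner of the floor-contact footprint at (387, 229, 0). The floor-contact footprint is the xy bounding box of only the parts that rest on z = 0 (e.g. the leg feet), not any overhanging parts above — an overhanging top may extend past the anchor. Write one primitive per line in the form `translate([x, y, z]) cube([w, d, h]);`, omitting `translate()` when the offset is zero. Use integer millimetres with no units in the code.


translate([387, 229, 0]) cube([34, 295, 952]);
translate([1168, 229, 0]) cube([34, 295, 952]);
translate([421, 229, 0]) cube([747, 295, 27]);
translate([421, 229, 427]) cube([747, 295, 27]);
translate([421, 229, 854]) cube([747, 295, 27]);


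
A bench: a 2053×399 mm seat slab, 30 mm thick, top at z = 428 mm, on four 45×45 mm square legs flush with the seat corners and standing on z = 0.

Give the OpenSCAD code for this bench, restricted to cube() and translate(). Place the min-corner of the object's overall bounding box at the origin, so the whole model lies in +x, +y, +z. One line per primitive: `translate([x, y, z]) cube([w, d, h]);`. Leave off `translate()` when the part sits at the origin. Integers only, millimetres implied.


translate([0, 0, 398]) cube([2053, 399, 30]);
cube([45, 45, 398]);
translate([0, 354, 0]) cube([45, 45, 398]);
translate([2008, 0, 0]) cube([45, 45, 398]);
translate([2008, 354, 0]) cube([45, 45, 398]);


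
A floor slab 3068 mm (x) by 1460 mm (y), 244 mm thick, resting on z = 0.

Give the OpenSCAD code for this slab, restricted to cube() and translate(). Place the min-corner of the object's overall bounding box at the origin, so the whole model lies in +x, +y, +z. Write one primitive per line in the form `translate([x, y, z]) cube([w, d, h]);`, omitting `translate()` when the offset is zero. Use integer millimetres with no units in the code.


cube([3068, 1460, 244]);


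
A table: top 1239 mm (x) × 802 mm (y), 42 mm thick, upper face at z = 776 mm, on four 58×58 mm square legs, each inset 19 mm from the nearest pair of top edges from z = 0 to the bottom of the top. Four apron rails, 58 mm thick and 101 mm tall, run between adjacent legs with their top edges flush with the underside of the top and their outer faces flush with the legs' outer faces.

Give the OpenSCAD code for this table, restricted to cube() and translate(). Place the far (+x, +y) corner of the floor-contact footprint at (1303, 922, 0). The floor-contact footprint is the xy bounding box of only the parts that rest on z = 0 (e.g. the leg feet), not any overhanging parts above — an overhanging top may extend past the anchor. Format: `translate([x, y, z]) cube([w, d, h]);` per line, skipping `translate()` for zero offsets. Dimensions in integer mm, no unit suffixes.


translate([83, 139, 734]) cube([1239, 802, 42]);
translate([102, 158, 0]) cube([58, 58, 734]);
translate([1245, 158, 0]) cube([58, 58, 734]);
translate([102, 864, 0]) cube([58, 58, 734]);
translate([1245, 864, 0]) cube([58, 58, 734]);
translate([160, 158, 633]) cube([1085, 58, 101]);
translate([160, 864, 633]) cube([1085, 58, 101]);
translate([102, 216, 633]) cube([58, 648, 101]);
translate([1245, 216, 633]) cube([58, 648, 101]);


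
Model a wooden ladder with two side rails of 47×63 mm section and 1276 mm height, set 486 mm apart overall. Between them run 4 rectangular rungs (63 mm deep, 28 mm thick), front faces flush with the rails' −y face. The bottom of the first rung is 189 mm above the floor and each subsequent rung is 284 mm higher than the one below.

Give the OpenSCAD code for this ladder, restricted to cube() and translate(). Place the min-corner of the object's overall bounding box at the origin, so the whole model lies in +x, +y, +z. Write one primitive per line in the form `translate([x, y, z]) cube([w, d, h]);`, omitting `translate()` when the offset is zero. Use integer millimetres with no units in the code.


cube([47, 63, 1276]);
translate([439, 0, 0]) cube([47, 63, 1276]);
translate([47, 0, 189]) cube([392, 63, 28]);
translate([47, 0, 473]) cube([392, 63, 28]);
translate([47, 0, 757]) cube([392, 63, 28]);
translate([47, 0, 1041]) cube([392, 63, 28]);


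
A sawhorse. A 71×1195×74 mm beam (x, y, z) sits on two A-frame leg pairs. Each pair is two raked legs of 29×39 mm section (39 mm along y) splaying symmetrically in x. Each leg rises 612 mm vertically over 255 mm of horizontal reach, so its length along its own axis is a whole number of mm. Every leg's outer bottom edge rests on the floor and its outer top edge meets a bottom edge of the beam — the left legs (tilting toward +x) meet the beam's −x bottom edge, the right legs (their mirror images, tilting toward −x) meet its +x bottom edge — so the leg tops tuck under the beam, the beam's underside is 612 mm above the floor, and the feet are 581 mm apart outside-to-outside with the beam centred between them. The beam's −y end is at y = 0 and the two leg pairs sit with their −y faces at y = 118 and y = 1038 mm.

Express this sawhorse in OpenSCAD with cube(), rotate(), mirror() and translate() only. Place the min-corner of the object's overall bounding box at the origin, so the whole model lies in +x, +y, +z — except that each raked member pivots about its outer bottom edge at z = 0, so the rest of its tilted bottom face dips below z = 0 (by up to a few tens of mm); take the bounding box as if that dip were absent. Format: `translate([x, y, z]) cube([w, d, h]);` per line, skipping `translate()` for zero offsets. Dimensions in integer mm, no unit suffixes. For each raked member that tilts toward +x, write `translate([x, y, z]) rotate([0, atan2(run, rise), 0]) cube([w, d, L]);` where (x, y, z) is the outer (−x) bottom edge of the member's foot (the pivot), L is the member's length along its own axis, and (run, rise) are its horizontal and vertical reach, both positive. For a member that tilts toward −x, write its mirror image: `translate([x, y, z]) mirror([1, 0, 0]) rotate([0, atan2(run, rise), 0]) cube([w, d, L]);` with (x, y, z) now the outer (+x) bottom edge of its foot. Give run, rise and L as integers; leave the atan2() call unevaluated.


translate([255, 0, 612]) cube([71, 1195, 74]);
translate([0, 118, 0]) rotate([0, atan2(255, 612), 0]) cube([29, 39, 663]);
translate([581, 118, 0]) mirror([1, 0, 0]) rotate([0, atan2(255, 612), 0]) cube([29, 39, 663]);
translate([0, 1038, 0]) rotate([0, atan2(255, 612), 0]) cube([29, 39, 663]);
translate([581, 1038, 0]) mirror([1, 0, 0]) rotate([0, atan2(255, 612), 0]) cube([29, 39, 663]);


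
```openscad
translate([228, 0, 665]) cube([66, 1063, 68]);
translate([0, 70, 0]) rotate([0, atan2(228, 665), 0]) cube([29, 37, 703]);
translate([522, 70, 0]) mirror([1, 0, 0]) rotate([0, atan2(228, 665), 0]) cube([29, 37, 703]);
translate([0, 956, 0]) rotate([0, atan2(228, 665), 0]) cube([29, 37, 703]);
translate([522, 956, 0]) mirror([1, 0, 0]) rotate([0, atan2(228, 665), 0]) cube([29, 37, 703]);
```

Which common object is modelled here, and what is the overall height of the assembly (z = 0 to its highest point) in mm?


A sawhorse. The overall height is 733 mm.

A beam across two mirrored pairs of raked legs — a sawhorse. The beam's underside is at z = 665 (matching the legs' vertical rise in atan2(228, 665)) and the beam is 68 mm tall, so its top is at 665 + 68 = 733 mm. The raked legs top out at the beam's underside, so that is the highest point.


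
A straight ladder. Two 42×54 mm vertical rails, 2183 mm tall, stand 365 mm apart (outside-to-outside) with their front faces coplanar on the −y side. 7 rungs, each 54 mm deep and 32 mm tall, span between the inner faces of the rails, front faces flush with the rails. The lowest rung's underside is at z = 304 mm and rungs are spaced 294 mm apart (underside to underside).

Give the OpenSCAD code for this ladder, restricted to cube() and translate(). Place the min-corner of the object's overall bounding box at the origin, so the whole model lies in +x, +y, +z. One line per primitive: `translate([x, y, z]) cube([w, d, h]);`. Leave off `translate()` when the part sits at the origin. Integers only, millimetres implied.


// rung span = 365 - 2*42 = 281
// rung[k] z = 304 + k*294
cube([42, 54, 2183]);
translate([323, 0, 0]) cube([42, 54, 2183]);
translate([42, 0, 304]) cube([281, 54, 32]);
translate([42, 0, 598]) cube([281, 54, 32]);
translate([42, 0, 892]) cube([281, 54, 32]);
translate([42, 0, 1186]) cube([281, 54, 32]);
translate([42, 0, 1480]) cube([281, 54, 32]);
translate([42, 0, 1774]) cube([281, 54, 32]);
translate([42, 0, 2068]) cube([281, 54, 32]);


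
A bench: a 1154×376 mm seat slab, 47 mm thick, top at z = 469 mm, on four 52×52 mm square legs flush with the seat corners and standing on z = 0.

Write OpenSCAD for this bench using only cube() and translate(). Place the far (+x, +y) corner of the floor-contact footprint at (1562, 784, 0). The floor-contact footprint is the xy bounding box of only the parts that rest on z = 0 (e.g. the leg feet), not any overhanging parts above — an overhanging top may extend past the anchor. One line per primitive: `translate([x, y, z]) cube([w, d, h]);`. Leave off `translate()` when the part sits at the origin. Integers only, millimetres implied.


translate([408, 408, 422]) cube([1154, 376, 47]);
translate([408, 408, 0]) cube([52, 52, 422]);
translate([408, 732, 0]) cube([52, 52, 422]);
translate([1510, 408, 0]) cube([52, 52, 422]);
translate([1510, 732, 0]) cube([52, 52, 422]);


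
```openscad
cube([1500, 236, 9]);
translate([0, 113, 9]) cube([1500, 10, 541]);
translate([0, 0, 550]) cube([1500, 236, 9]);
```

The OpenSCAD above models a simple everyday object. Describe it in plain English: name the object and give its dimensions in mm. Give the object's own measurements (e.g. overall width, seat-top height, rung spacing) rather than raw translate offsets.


An I-beam lying along x, 1500 mm long. Overall section height 559 mm. Two flanges 236 mm wide (y) and 9 mm thick, one on the floor and one at the top; a web 10 mm thick runs between them, centred on the flange width.


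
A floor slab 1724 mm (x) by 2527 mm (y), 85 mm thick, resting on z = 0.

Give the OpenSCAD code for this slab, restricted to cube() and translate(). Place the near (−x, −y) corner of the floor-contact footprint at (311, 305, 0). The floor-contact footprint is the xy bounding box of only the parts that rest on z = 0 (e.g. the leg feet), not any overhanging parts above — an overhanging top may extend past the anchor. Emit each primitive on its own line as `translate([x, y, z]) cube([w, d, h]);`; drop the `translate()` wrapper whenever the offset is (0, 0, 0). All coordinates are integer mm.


translate([311, 305, 0]) cube([1724, 2527, 85]);


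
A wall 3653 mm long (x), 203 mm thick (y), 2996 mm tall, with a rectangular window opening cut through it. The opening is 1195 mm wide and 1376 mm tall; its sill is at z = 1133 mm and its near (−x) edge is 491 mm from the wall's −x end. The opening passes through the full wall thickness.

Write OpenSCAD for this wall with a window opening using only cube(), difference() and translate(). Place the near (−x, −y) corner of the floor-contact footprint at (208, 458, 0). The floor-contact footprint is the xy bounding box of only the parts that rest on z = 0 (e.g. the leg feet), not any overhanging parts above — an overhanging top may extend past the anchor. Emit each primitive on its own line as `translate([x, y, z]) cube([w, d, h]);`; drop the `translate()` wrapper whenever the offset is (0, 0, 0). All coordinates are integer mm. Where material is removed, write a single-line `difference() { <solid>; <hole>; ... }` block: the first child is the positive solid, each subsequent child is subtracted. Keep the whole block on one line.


difference() { translate([208, 458, 0]) cube([3653, 203, 2996]); translate([699, 458, 1133]) cube([1195, 203, 1376]); }


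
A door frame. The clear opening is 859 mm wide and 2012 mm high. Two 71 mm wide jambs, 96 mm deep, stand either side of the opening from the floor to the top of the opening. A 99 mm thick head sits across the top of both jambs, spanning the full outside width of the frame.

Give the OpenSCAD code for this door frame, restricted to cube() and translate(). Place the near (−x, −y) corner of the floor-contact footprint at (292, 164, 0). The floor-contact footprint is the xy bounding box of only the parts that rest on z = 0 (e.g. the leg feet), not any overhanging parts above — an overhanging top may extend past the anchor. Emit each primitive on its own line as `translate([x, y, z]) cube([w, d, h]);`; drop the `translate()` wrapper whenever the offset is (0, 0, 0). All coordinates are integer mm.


translate([292, 164, 0]) cube([71, 96, 2012]);
translate([1222, 164, 0]) cube([71, 96, 2012]);
translate([292, 164, 2012]) cube([1001, 96, 99]);


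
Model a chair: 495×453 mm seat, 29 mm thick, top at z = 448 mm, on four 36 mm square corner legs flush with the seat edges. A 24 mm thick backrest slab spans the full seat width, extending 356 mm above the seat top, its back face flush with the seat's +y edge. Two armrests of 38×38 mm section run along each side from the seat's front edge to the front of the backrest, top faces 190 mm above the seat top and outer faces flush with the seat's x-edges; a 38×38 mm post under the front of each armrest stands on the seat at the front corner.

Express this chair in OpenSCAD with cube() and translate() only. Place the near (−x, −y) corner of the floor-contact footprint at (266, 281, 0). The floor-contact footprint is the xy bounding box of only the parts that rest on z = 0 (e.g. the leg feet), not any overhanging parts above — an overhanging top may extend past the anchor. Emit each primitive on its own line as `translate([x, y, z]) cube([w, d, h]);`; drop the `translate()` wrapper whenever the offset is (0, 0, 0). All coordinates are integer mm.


// leg_h = 448 - 29 = 419
// arm post h = 190 - 38 = 152
translate([266, 281, 419]) cube([495, 453, 29]);
translate([266, 281, 0]) cube([36, 36, 419]);
translate([725, 281, 0]) cube([36, 36, 419]);
translate([266, 698, 0]) cube([36, 36, 419]);
translate([725, 698, 0]) cube([36, 36, 419]);
translate([266, 710, 448]) cube([495, 24, 356]);
translate([266, 281, 600]) cube([38, 429, 38]);
translate([723, 281, 600]) cube([38, 429, 38]);
translate([266, 281, 448]) cube([38, 38, 152]);
translate([723, 281, 448]) cube([38, 38, 152]);


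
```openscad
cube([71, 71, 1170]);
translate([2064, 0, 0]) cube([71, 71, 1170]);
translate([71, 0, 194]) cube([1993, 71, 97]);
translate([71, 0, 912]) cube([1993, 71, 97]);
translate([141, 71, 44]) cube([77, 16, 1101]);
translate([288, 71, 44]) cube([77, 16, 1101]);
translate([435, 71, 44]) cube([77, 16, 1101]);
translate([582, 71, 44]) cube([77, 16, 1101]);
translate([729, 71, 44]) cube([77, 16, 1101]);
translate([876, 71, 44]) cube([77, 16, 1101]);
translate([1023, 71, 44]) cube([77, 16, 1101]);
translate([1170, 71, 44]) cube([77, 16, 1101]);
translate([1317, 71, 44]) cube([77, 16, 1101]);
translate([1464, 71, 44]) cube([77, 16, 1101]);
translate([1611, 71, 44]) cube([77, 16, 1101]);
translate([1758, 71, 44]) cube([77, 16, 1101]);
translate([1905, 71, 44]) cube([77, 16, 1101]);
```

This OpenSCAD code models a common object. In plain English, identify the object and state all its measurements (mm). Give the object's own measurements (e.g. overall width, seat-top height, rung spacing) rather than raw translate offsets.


A fence section. Two 71×71 mm posts, 1170 mm tall, stand on the floor with a clear span of 1993 mm between their inner faces. Two horizontal rails of 71×97 mm section span the gap between the posts with their undersides at z = 194 mm and z = 912 mm, flush with the posts' −y face. 13 pickets, each 77 mm wide, 16 mm thick and 1101 mm tall, are fixed to the +y face of the rails with their bottoms at z = 44 mm, spaced across the span with a 70 mm gap after the −x post and between neighbouring pickets, with 82 mm left before the +x post.


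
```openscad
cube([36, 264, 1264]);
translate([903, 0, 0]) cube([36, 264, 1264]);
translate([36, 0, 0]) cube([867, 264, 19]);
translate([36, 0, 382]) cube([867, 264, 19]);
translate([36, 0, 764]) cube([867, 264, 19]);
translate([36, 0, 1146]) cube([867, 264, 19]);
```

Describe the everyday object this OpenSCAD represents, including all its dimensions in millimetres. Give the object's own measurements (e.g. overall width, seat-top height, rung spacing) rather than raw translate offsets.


An open bookshelf. Two side panels, each 36 mm thick, 264 mm deep and 1264 mm tall, stand 939 mm apart (outside-to-outside). Between them sit 4 shelves, each 19 mm thick and 264 mm deep, spanning the full gap between the sides. The bottom shelf rests on the floor (its underside at z = 0) and the clear gap between one shelf's top and the next shelf's underside is 363 mm.


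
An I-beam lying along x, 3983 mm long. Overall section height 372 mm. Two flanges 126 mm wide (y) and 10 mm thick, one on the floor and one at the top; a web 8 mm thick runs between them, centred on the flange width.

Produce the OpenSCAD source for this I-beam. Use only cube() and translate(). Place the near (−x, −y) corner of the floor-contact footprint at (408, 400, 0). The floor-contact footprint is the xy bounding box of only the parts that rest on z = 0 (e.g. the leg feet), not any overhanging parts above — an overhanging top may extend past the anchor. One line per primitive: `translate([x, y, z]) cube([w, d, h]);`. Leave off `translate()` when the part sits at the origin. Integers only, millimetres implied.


translate([408, 400, 0]) cube([3983, 126, 10]);
translate([408, 459, 10]) cube([3983, 8, 352]);
translate([408, 400, 362]) cube([3983, 126, 10]);


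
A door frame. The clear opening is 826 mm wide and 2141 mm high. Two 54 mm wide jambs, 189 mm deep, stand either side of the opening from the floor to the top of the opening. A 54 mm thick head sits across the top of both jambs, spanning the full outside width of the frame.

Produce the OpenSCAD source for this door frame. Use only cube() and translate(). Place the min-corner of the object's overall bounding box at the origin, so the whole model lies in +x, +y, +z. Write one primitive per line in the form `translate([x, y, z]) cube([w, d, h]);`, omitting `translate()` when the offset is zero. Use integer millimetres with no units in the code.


cube([54, 189, 2141]);
translate([880, 0, 0]) cube([54, 189, 2141]);
translate([0, 0, 2141]) cube([934, 189, 54]);


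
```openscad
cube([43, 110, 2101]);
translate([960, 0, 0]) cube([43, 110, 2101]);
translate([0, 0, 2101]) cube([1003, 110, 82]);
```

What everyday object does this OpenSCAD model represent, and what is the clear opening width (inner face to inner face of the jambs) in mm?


A door frame. The clear opening width is 917 mm.

Two 2101 mm tall posts with a header on top — a door frame. The left jamb is 43 mm wide at x = 0; the right jamb starts at x = 960. The clear opening is 960 − 43 = 917 mm.


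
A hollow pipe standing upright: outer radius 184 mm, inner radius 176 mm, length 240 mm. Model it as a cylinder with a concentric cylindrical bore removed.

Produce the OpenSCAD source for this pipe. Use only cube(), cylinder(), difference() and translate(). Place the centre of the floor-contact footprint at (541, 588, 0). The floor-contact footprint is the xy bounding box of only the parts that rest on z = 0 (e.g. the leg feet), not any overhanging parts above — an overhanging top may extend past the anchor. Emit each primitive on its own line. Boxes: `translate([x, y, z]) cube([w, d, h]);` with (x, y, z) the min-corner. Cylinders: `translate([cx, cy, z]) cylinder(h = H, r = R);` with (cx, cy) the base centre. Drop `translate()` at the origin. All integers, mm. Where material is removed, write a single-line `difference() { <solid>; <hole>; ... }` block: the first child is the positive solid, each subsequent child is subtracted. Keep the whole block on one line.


difference() { translate([541, 588, 0]) cylinder(h = 240, r = 184); translate([541, 588, 0]) cylinder(h = 240, r = 176); }


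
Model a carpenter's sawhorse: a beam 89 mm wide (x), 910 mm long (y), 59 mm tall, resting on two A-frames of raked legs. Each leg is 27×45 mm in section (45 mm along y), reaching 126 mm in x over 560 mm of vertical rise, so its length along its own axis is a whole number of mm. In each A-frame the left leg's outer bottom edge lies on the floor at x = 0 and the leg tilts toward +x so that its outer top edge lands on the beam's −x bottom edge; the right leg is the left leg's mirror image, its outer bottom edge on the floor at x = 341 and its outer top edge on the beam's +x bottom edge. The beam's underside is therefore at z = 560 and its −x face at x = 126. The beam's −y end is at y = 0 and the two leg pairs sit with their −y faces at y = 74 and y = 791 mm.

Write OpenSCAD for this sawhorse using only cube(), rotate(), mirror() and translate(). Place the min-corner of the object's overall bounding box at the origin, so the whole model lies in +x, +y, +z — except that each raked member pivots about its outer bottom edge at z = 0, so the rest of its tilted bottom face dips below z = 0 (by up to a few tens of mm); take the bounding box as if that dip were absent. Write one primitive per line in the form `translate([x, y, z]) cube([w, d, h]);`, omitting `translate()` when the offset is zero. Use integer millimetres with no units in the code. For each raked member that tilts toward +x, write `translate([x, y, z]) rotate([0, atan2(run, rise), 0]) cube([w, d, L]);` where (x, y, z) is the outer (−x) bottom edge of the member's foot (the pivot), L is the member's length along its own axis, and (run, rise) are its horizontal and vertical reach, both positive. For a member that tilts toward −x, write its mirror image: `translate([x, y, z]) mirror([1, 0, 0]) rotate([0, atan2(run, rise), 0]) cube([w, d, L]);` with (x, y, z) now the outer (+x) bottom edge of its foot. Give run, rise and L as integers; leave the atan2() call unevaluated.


translate([126, 0, 560]) cube([89, 910, 59]);
translate([0, 74, 0]) rotate([0, atan2(126, 560), 0]) cube([27, 45, 574]);
translate([341, 74, 0]) mirror([1, 0, 0]) rotate([0, atan2(126, 560), 0]) cube([27, 45, 574]);
translate([0, 791, 0]) rotate([0, atan2(126, 560), 0]) cube([27, 45, 574]);
translate([341, 791, 0]) mirror([1, 0, 0]) rotate([0, atan2(126, 560), 0]) cube([27, 45, 574]);


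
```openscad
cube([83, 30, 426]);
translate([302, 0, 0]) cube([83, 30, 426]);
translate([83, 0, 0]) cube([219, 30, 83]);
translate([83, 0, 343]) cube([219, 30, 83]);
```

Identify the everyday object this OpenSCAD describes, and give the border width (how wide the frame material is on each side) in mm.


A picture frame. The border width is 83 mm.

Four thin pieces enclosing a rectangular opening — a picture frame. The two full-height stiles are 426 mm tall; the top rail sits at z = 343 and is 83 mm tall, so the border above the opening is 426 − 343 = 83 mm, matching the stile x-width.


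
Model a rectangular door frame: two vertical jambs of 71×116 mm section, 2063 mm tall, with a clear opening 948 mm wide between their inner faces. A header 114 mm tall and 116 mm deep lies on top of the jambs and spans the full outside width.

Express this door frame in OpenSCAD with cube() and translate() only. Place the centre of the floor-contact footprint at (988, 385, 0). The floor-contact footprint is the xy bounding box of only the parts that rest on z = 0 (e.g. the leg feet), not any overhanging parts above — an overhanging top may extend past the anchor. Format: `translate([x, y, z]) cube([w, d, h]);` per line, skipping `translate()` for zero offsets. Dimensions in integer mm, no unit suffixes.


translate([443, 327, 0]) cube([71, 116, 2063]);
translate([1462, 327, 0]) cube([71, 116, 2063]);
translate([443, 327, 2063]) cube([1090, 116, 114]);


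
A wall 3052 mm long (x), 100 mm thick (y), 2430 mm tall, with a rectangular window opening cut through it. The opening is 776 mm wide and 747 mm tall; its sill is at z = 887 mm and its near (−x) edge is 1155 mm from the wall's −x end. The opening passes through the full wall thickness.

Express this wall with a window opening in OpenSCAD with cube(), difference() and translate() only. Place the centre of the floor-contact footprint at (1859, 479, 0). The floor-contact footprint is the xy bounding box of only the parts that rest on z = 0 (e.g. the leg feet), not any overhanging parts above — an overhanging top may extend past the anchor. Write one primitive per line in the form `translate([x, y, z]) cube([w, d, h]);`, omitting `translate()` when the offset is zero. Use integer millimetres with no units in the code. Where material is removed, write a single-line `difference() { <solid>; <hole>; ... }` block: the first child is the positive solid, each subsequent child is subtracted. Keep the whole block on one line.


difference() { translate([333, 429, 0]) cube([3052, 100, 2430]); translate([1488, 429, 887]) cube([776, 100, 747]); }


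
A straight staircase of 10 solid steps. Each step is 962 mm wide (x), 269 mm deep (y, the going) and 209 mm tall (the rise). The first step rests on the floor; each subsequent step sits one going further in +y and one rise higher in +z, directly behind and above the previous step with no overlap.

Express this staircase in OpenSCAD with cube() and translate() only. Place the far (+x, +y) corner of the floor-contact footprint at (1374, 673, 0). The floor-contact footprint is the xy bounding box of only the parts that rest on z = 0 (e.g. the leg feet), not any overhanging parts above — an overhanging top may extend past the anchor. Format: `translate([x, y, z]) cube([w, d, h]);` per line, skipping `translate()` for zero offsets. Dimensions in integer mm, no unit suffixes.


translate([412, 404, 0]) cube([962, 269, 209]);
translate([412, 673, 209]) cube([962, 269, 209]);
translate([412, 942, 418]) cube([962, 269, 209]);
translate([412, 1211, 627]) cube([962, 269, 209]);
translate([412, 1480, 836]) cube([962, 269, 209]);
translate([412, 1749, 1045]) cube([962, 269, 209]);
translate([412, 2018, 1254]) cube([962, 269, 209]);
translate([412, 2287, 1463]) cube([962, 269, 209]);
translate([412, 2556, 1672]) cube([962, 269, 209]);
translate([412, 2825, 1881]) cube([962, 269, 209]);
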